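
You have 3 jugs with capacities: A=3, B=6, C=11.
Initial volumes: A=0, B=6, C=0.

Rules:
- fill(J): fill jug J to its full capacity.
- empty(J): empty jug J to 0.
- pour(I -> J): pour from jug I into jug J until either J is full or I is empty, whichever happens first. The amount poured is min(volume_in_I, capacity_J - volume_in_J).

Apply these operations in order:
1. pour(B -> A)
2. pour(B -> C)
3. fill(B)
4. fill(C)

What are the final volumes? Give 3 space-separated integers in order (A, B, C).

Answer: 3 6 11

Derivation:
Step 1: pour(B -> A) -> (A=3 B=3 C=0)
Step 2: pour(B -> C) -> (A=3 B=0 C=3)
Step 3: fill(B) -> (A=3 B=6 C=3)
Step 4: fill(C) -> (A=3 B=6 C=11)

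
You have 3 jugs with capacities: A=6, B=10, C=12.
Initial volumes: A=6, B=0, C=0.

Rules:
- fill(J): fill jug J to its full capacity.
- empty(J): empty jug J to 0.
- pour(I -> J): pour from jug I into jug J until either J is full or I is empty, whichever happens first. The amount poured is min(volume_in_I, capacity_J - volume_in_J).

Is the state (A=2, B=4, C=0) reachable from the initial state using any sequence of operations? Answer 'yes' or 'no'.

Answer: yes

Derivation:
BFS from (A=6, B=0, C=0):
  1. empty(A) -> (A=0 B=0 C=0)
  2. fill(C) -> (A=0 B=0 C=12)
  3. pour(C -> B) -> (A=0 B=10 C=2)
  4. pour(B -> A) -> (A=6 B=4 C=2)
  5. empty(A) -> (A=0 B=4 C=2)
  6. pour(C -> A) -> (A=2 B=4 C=0)
Target reached → yes.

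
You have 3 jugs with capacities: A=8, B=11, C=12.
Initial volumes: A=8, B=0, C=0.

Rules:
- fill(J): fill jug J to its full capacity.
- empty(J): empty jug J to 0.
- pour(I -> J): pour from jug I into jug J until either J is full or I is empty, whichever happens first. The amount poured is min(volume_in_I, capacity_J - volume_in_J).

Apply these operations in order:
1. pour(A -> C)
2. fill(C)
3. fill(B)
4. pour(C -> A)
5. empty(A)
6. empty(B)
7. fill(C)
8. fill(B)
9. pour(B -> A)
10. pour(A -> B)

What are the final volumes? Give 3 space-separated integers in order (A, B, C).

Step 1: pour(A -> C) -> (A=0 B=0 C=8)
Step 2: fill(C) -> (A=0 B=0 C=12)
Step 3: fill(B) -> (A=0 B=11 C=12)
Step 4: pour(C -> A) -> (A=8 B=11 C=4)
Step 5: empty(A) -> (A=0 B=11 C=4)
Step 6: empty(B) -> (A=0 B=0 C=4)
Step 7: fill(C) -> (A=0 B=0 C=12)
Step 8: fill(B) -> (A=0 B=11 C=12)
Step 9: pour(B -> A) -> (A=8 B=3 C=12)
Step 10: pour(A -> B) -> (A=0 B=11 C=12)

Answer: 0 11 12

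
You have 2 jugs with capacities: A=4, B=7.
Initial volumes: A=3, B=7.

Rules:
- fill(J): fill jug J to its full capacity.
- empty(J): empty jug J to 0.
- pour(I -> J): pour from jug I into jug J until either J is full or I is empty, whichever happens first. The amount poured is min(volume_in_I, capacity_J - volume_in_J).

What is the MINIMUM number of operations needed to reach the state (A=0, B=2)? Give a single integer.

BFS from (A=3, B=7). One shortest path:
  1. pour(B -> A) -> (A=4 B=6)
  2. empty(A) -> (A=0 B=6)
  3. pour(B -> A) -> (A=4 B=2)
  4. empty(A) -> (A=0 B=2)
Reached target in 4 moves.

Answer: 4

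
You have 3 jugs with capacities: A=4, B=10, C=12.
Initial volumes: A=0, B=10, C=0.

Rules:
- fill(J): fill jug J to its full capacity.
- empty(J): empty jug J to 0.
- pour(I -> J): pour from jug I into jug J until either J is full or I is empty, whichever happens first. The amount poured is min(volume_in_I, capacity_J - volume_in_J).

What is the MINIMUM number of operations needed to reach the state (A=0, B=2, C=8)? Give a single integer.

BFS from (A=0, B=10, C=0). One shortest path:
  1. pour(B -> A) -> (A=4 B=6 C=0)
  2. pour(A -> C) -> (A=0 B=6 C=4)
  3. pour(B -> A) -> (A=4 B=2 C=4)
  4. pour(A -> C) -> (A=0 B=2 C=8)
Reached target in 4 moves.

Answer: 4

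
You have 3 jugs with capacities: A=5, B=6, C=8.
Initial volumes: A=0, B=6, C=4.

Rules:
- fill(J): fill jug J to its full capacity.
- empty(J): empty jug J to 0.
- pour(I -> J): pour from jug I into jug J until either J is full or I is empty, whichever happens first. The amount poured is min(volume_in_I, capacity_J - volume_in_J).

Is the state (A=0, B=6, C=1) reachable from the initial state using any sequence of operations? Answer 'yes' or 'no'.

BFS from (A=0, B=6, C=4):
  1. fill(A) -> (A=5 B=6 C=4)
  2. pour(A -> C) -> (A=1 B=6 C=8)
  3. empty(C) -> (A=1 B=6 C=0)
  4. pour(A -> C) -> (A=0 B=6 C=1)
Target reached → yes.

Answer: yes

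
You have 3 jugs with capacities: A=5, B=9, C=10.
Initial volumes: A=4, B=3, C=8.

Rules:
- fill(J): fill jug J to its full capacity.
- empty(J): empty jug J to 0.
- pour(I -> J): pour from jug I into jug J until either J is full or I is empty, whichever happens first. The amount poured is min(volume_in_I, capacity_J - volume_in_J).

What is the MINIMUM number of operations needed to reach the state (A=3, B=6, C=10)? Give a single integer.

BFS from (A=4, B=3, C=8). One shortest path:
  1. pour(C -> A) -> (A=5 B=3 C=7)
  2. empty(A) -> (A=0 B=3 C=7)
  3. pour(B -> A) -> (A=3 B=0 C=7)
  4. fill(B) -> (A=3 B=9 C=7)
  5. pour(B -> C) -> (A=3 B=6 C=10)
Reached target in 5 moves.

Answer: 5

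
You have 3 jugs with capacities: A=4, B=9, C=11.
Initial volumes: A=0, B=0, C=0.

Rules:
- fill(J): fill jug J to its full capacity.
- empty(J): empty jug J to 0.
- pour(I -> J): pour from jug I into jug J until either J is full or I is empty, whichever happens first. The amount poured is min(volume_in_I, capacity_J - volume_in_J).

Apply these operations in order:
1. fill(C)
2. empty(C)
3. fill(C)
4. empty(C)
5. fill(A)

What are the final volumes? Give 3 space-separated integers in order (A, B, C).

Step 1: fill(C) -> (A=0 B=0 C=11)
Step 2: empty(C) -> (A=0 B=0 C=0)
Step 3: fill(C) -> (A=0 B=0 C=11)
Step 4: empty(C) -> (A=0 B=0 C=0)
Step 5: fill(A) -> (A=4 B=0 C=0)

Answer: 4 0 0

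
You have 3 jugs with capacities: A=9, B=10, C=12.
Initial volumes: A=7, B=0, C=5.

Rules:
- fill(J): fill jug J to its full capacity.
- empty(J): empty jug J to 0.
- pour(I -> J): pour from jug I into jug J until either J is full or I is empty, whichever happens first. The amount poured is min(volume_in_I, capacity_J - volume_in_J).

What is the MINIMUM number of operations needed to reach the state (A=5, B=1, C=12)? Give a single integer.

Answer: 6

Derivation:
BFS from (A=7, B=0, C=5). One shortest path:
  1. empty(A) -> (A=0 B=0 C=5)
  2. fill(B) -> (A=0 B=10 C=5)
  3. pour(B -> A) -> (A=9 B=1 C=5)
  4. empty(A) -> (A=0 B=1 C=5)
  5. pour(C -> A) -> (A=5 B=1 C=0)
  6. fill(C) -> (A=5 B=1 C=12)
Reached target in 6 moves.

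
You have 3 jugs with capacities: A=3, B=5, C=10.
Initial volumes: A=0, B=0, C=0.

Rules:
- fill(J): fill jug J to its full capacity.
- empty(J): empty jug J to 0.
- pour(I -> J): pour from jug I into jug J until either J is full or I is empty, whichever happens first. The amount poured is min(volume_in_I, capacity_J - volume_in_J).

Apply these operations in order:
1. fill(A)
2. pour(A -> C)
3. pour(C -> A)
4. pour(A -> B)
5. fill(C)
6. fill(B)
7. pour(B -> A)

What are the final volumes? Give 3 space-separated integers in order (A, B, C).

Step 1: fill(A) -> (A=3 B=0 C=0)
Step 2: pour(A -> C) -> (A=0 B=0 C=3)
Step 3: pour(C -> A) -> (A=3 B=0 C=0)
Step 4: pour(A -> B) -> (A=0 B=3 C=0)
Step 5: fill(C) -> (A=0 B=3 C=10)
Step 6: fill(B) -> (A=0 B=5 C=10)
Step 7: pour(B -> A) -> (A=3 B=2 C=10)

Answer: 3 2 10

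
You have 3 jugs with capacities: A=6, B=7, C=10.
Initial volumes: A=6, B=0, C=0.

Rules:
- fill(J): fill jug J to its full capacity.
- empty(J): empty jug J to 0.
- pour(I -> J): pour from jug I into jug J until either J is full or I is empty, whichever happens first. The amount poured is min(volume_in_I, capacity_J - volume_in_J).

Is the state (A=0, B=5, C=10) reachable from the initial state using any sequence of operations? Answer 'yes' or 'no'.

BFS from (A=6, B=0, C=0):
  1. fill(C) -> (A=6 B=0 C=10)
  2. pour(A -> B) -> (A=0 B=6 C=10)
  3. fill(A) -> (A=6 B=6 C=10)
  4. pour(A -> B) -> (A=5 B=7 C=10)
  5. empty(B) -> (A=5 B=0 C=10)
  6. pour(A -> B) -> (A=0 B=5 C=10)
Target reached → yes.

Answer: yes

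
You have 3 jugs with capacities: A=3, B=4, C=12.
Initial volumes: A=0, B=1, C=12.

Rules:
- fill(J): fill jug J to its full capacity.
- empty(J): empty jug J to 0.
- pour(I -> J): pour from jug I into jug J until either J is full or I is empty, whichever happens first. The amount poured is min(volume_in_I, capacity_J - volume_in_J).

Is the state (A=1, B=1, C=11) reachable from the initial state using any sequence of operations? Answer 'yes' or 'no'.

Answer: no

Derivation:
BFS explored all 194 reachable states.
Reachable set includes: (0,0,0), (0,0,1), (0,0,2), (0,0,3), (0,0,4), (0,0,5), (0,0,6), (0,0,7), (0,0,8), (0,0,9), (0,0,10), (0,0,11) ...
Target (A=1, B=1, C=11) not in reachable set → no.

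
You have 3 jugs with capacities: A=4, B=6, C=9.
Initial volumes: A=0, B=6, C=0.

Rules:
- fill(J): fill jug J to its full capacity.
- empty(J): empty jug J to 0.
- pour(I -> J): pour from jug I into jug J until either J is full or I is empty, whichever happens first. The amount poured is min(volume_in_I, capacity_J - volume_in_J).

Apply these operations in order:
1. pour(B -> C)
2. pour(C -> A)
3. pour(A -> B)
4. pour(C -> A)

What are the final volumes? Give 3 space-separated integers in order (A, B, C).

Answer: 2 4 0

Derivation:
Step 1: pour(B -> C) -> (A=0 B=0 C=6)
Step 2: pour(C -> A) -> (A=4 B=0 C=2)
Step 3: pour(A -> B) -> (A=0 B=4 C=2)
Step 4: pour(C -> A) -> (A=2 B=4 C=0)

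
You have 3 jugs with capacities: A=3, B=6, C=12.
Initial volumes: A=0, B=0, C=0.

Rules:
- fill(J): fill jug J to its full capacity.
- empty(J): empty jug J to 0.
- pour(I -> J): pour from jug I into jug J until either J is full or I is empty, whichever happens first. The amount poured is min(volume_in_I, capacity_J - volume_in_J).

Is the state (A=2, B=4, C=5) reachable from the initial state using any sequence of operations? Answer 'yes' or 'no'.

BFS explored all 30 reachable states.
Reachable set includes: (0,0,0), (0,0,3), (0,0,6), (0,0,9), (0,0,12), (0,3,0), (0,3,3), (0,3,6), (0,3,9), (0,3,12), (0,6,0), (0,6,3) ...
Target (A=2, B=4, C=5) not in reachable set → no.

Answer: no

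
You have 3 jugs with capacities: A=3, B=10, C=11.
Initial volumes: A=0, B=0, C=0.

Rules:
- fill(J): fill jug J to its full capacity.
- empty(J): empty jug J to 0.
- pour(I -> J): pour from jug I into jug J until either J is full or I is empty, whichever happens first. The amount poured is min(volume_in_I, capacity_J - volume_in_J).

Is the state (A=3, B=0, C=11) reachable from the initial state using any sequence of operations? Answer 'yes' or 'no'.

BFS from (A=0, B=0, C=0):
  1. fill(A) -> (A=3 B=0 C=0)
  2. fill(C) -> (A=3 B=0 C=11)
Target reached → yes.

Answer: yes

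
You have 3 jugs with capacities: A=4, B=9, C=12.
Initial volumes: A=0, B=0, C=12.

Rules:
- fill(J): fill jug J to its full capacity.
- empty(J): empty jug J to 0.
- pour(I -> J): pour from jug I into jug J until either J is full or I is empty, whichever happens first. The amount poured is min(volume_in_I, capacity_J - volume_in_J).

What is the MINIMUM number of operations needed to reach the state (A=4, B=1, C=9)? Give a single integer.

Answer: 7

Derivation:
BFS from (A=0, B=0, C=12). One shortest path:
  1. fill(B) -> (A=0 B=9 C=12)
  2. empty(C) -> (A=0 B=9 C=0)
  3. pour(B -> C) -> (A=0 B=0 C=9)
  4. fill(B) -> (A=0 B=9 C=9)
  5. pour(B -> A) -> (A=4 B=5 C=9)
  6. empty(A) -> (A=0 B=5 C=9)
  7. pour(B -> A) -> (A=4 B=1 C=9)
Reached target in 7 moves.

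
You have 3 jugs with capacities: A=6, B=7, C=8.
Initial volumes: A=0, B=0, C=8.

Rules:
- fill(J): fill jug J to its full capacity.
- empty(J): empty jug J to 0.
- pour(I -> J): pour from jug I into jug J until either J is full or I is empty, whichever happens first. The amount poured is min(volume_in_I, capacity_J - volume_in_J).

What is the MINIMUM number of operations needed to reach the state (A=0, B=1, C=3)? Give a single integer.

BFS from (A=0, B=0, C=8). One shortest path:
  1. pour(C -> A) -> (A=6 B=0 C=2)
  2. empty(A) -> (A=0 B=0 C=2)
  3. pour(C -> B) -> (A=0 B=2 C=0)
  4. fill(C) -> (A=0 B=2 C=8)
  5. pour(C -> B) -> (A=0 B=7 C=3)
  6. pour(B -> A) -> (A=6 B=1 C=3)
  7. empty(A) -> (A=0 B=1 C=3)
Reached target in 7 moves.

Answer: 7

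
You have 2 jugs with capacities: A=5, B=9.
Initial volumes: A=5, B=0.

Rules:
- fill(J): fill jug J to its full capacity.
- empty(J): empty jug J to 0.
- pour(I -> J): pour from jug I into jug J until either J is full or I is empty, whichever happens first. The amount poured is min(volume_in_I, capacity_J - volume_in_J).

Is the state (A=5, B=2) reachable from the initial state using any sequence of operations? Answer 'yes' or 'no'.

BFS from (A=5, B=0):
  1. pour(A -> B) -> (A=0 B=5)
  2. fill(A) -> (A=5 B=5)
  3. pour(A -> B) -> (A=1 B=9)
  4. empty(B) -> (A=1 B=0)
  5. pour(A -> B) -> (A=0 B=1)
  6. fill(A) -> (A=5 B=1)
  7. pour(A -> B) -> (A=0 B=6)
  8. fill(A) -> (A=5 B=6)
  9. pour(A -> B) -> (A=2 B=9)
  10. empty(B) -> (A=2 B=0)
  11. pour(A -> B) -> (A=0 B=2)
  12. fill(A) -> (A=5 B=2)
Target reached → yes.

Answer: yes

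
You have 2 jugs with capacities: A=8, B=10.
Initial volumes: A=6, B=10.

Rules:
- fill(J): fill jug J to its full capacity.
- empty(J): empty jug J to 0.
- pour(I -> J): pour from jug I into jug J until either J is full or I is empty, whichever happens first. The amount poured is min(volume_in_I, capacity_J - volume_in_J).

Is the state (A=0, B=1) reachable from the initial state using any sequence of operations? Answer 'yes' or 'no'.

Answer: no

Derivation:
BFS explored all 18 reachable states.
Reachable set includes: (0,0), (0,2), (0,4), (0,6), (0,8), (0,10), (2,0), (2,10), (4,0), (4,10), (6,0), (6,10) ...
Target (A=0, B=1) not in reachable set → no.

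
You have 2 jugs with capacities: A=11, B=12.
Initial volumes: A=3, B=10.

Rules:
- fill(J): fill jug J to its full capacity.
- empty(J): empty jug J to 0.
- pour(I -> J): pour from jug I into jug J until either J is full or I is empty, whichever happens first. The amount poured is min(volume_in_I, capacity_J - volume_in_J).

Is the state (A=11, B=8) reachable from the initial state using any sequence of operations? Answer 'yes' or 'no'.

BFS from (A=3, B=10):
  1. fill(A) -> (A=11 B=10)
  2. pour(A -> B) -> (A=9 B=12)
  3. empty(B) -> (A=9 B=0)
  4. pour(A -> B) -> (A=0 B=9)
  5. fill(A) -> (A=11 B=9)
  6. pour(A -> B) -> (A=8 B=12)
  7. empty(B) -> (A=8 B=0)
  8. pour(A -> B) -> (A=0 B=8)
  9. fill(A) -> (A=11 B=8)
Target reached → yes.

Answer: yes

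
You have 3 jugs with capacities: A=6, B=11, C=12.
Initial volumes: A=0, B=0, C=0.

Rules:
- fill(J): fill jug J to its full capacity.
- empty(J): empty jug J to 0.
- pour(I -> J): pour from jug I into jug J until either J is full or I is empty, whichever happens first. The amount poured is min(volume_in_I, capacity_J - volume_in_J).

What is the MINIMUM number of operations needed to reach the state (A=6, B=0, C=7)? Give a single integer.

BFS from (A=0, B=0, C=0). One shortest path:
  1. fill(A) -> (A=6 B=0 C=0)
  2. fill(C) -> (A=6 B=0 C=12)
  3. pour(A -> B) -> (A=0 B=6 C=12)
  4. fill(A) -> (A=6 B=6 C=12)
  5. pour(C -> B) -> (A=6 B=11 C=7)
  6. empty(B) -> (A=6 B=0 C=7)
Reached target in 6 moves.

Answer: 6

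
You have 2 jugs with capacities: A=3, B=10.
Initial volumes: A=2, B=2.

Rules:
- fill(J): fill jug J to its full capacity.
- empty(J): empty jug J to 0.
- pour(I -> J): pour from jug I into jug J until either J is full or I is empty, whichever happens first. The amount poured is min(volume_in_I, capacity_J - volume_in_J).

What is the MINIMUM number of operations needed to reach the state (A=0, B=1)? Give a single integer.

BFS from (A=2, B=2). One shortest path:
  1. pour(B -> A) -> (A=3 B=1)
  2. empty(A) -> (A=0 B=1)
Reached target in 2 moves.

Answer: 2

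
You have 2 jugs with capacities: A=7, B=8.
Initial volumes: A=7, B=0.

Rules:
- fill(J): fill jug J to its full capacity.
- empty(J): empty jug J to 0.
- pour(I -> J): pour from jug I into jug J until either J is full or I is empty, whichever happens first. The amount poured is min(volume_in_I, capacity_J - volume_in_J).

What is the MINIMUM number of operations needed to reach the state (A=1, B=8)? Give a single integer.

BFS from (A=7, B=0). One shortest path:
  1. empty(A) -> (A=0 B=0)
  2. fill(B) -> (A=0 B=8)
  3. pour(B -> A) -> (A=7 B=1)
  4. empty(A) -> (A=0 B=1)
  5. pour(B -> A) -> (A=1 B=0)
  6. fill(B) -> (A=1 B=8)
Reached target in 6 moves.

Answer: 6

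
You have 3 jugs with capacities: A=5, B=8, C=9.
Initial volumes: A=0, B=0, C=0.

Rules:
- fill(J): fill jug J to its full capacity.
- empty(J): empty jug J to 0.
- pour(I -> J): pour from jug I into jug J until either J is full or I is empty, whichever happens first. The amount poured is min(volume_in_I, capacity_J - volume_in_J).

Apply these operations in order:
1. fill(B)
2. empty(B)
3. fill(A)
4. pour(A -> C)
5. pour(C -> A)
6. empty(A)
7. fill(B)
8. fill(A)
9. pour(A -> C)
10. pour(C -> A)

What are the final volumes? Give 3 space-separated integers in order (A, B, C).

Answer: 5 8 0

Derivation:
Step 1: fill(B) -> (A=0 B=8 C=0)
Step 2: empty(B) -> (A=0 B=0 C=0)
Step 3: fill(A) -> (A=5 B=0 C=0)
Step 4: pour(A -> C) -> (A=0 B=0 C=5)
Step 5: pour(C -> A) -> (A=5 B=0 C=0)
Step 6: empty(A) -> (A=0 B=0 C=0)
Step 7: fill(B) -> (A=0 B=8 C=0)
Step 8: fill(A) -> (A=5 B=8 C=0)
Step 9: pour(A -> C) -> (A=0 B=8 C=5)
Step 10: pour(C -> A) -> (A=5 B=8 C=0)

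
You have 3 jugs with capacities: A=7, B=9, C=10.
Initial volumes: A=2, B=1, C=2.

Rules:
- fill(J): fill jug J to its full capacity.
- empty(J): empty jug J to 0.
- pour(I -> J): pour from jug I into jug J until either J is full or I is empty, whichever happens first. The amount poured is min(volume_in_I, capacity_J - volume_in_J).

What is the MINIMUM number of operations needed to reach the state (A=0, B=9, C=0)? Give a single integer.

Answer: 3

Derivation:
BFS from (A=2, B=1, C=2). One shortest path:
  1. empty(A) -> (A=0 B=1 C=2)
  2. fill(B) -> (A=0 B=9 C=2)
  3. empty(C) -> (A=0 B=9 C=0)
Reached target in 3 moves.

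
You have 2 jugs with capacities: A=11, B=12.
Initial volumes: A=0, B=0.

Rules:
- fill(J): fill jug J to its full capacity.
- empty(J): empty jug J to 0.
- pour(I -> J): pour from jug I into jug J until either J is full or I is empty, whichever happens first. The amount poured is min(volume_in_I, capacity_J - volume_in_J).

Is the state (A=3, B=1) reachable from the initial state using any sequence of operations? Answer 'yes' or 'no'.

BFS explored all 46 reachable states.
Reachable set includes: (0,0), (0,1), (0,2), (0,3), (0,4), (0,5), (0,6), (0,7), (0,8), (0,9), (0,10), (0,11) ...
Target (A=3, B=1) not in reachable set → no.

Answer: no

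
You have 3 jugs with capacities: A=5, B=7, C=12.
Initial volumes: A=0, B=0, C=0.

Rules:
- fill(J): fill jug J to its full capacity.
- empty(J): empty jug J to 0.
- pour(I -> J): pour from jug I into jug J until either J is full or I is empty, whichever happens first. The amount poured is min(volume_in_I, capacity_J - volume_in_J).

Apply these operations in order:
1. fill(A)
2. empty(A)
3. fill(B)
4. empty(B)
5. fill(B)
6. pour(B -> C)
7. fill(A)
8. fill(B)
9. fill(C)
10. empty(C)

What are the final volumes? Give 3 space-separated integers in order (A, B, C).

Step 1: fill(A) -> (A=5 B=0 C=0)
Step 2: empty(A) -> (A=0 B=0 C=0)
Step 3: fill(B) -> (A=0 B=7 C=0)
Step 4: empty(B) -> (A=0 B=0 C=0)
Step 5: fill(B) -> (A=0 B=7 C=0)
Step 6: pour(B -> C) -> (A=0 B=0 C=7)
Step 7: fill(A) -> (A=5 B=0 C=7)
Step 8: fill(B) -> (A=5 B=7 C=7)
Step 9: fill(C) -> (A=5 B=7 C=12)
Step 10: empty(C) -> (A=5 B=7 C=0)

Answer: 5 7 0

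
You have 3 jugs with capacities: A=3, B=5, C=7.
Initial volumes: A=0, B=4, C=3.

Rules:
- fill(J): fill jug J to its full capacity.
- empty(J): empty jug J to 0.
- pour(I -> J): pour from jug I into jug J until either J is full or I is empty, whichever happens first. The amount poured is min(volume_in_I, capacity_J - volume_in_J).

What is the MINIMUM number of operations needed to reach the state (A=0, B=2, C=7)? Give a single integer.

BFS from (A=0, B=4, C=3). One shortest path:
  1. fill(B) -> (A=0 B=5 C=3)
  2. fill(C) -> (A=0 B=5 C=7)
  3. pour(B -> A) -> (A=3 B=2 C=7)
  4. empty(A) -> (A=0 B=2 C=7)
Reached target in 4 moves.

Answer: 4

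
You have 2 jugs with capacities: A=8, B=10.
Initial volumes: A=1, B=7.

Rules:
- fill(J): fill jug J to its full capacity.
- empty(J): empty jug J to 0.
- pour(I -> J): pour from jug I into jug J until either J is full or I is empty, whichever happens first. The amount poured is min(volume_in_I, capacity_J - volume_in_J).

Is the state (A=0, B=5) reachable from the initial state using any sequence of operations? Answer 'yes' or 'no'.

Answer: yes

Derivation:
BFS from (A=1, B=7):
  1. fill(A) -> (A=8 B=7)
  2. pour(A -> B) -> (A=5 B=10)
  3. empty(B) -> (A=5 B=0)
  4. pour(A -> B) -> (A=0 B=5)
Target reached → yes.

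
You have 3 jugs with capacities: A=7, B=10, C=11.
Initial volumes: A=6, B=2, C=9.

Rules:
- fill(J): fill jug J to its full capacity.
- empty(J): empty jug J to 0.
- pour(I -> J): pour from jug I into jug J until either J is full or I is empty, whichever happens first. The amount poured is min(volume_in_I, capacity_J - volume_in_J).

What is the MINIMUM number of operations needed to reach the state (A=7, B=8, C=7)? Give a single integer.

Answer: 5

Derivation:
BFS from (A=6, B=2, C=9). One shortest path:
  1. empty(B) -> (A=6 B=0 C=9)
  2. pour(C -> A) -> (A=7 B=0 C=8)
  3. pour(C -> B) -> (A=7 B=8 C=0)
  4. pour(A -> C) -> (A=0 B=8 C=7)
  5. fill(A) -> (A=7 B=8 C=7)
Reached target in 5 moves.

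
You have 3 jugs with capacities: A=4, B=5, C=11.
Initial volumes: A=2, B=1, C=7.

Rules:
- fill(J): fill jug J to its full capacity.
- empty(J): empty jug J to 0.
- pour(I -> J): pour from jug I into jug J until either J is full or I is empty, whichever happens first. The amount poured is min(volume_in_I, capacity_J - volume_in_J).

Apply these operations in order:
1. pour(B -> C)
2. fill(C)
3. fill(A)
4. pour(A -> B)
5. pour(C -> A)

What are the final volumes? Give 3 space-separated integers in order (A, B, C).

Answer: 4 4 7

Derivation:
Step 1: pour(B -> C) -> (A=2 B=0 C=8)
Step 2: fill(C) -> (A=2 B=0 C=11)
Step 3: fill(A) -> (A=4 B=0 C=11)
Step 4: pour(A -> B) -> (A=0 B=4 C=11)
Step 5: pour(C -> A) -> (A=4 B=4 C=7)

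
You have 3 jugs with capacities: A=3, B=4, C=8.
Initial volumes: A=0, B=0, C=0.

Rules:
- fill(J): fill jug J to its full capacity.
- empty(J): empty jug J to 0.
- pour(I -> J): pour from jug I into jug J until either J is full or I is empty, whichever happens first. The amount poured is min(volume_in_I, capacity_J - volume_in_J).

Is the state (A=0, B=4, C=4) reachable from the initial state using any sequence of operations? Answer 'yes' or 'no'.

Answer: yes

Derivation:
BFS from (A=0, B=0, C=0):
  1. fill(C) -> (A=0 B=0 C=8)
  2. pour(C -> B) -> (A=0 B=4 C=4)
Target reached → yes.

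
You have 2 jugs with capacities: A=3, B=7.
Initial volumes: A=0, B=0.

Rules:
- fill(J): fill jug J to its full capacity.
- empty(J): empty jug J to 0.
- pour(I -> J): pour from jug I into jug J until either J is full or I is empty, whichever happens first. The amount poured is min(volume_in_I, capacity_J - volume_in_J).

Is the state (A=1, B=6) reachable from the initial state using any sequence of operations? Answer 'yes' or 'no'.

Answer: no

Derivation:
BFS explored all 20 reachable states.
Reachable set includes: (0,0), (0,1), (0,2), (0,3), (0,4), (0,5), (0,6), (0,7), (1,0), (1,7), (2,0), (2,7) ...
Target (A=1, B=6) not in reachable set → no.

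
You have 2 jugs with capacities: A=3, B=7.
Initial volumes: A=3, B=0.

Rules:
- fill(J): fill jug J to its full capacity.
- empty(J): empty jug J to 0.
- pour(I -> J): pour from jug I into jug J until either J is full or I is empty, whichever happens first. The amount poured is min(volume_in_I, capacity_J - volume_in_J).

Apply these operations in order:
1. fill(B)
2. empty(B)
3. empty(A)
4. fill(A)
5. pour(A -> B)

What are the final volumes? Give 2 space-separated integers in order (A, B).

Answer: 0 3

Derivation:
Step 1: fill(B) -> (A=3 B=7)
Step 2: empty(B) -> (A=3 B=0)
Step 3: empty(A) -> (A=0 B=0)
Step 4: fill(A) -> (A=3 B=0)
Step 5: pour(A -> B) -> (A=0 B=3)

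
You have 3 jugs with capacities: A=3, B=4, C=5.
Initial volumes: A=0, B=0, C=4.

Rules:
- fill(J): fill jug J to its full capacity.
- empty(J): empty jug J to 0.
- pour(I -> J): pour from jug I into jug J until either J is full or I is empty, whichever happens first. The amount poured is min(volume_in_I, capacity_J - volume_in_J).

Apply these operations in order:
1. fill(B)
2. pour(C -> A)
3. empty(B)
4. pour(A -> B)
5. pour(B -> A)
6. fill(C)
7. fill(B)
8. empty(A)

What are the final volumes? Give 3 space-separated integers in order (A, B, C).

Step 1: fill(B) -> (A=0 B=4 C=4)
Step 2: pour(C -> A) -> (A=3 B=4 C=1)
Step 3: empty(B) -> (A=3 B=0 C=1)
Step 4: pour(A -> B) -> (A=0 B=3 C=1)
Step 5: pour(B -> A) -> (A=3 B=0 C=1)
Step 6: fill(C) -> (A=3 B=0 C=5)
Step 7: fill(B) -> (A=3 B=4 C=5)
Step 8: empty(A) -> (A=0 B=4 C=5)

Answer: 0 4 5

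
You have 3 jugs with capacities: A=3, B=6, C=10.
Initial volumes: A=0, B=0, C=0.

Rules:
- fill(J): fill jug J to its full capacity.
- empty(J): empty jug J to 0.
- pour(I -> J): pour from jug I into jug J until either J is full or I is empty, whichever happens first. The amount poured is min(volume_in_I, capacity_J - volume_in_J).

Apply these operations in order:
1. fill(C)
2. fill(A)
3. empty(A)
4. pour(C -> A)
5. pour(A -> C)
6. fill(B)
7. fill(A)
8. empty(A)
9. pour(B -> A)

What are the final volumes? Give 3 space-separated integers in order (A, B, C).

Answer: 3 3 10

Derivation:
Step 1: fill(C) -> (A=0 B=0 C=10)
Step 2: fill(A) -> (A=3 B=0 C=10)
Step 3: empty(A) -> (A=0 B=0 C=10)
Step 4: pour(C -> A) -> (A=3 B=0 C=7)
Step 5: pour(A -> C) -> (A=0 B=0 C=10)
Step 6: fill(B) -> (A=0 B=6 C=10)
Step 7: fill(A) -> (A=3 B=6 C=10)
Step 8: empty(A) -> (A=0 B=6 C=10)
Step 9: pour(B -> A) -> (A=3 B=3 C=10)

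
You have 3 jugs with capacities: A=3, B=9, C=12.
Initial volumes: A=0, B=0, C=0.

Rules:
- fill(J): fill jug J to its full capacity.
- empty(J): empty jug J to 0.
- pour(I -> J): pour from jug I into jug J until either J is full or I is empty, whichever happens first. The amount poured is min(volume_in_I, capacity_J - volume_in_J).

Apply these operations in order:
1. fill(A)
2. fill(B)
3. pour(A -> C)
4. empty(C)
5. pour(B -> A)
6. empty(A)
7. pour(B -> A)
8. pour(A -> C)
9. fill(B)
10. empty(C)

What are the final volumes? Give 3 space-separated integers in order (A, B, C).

Answer: 0 9 0

Derivation:
Step 1: fill(A) -> (A=3 B=0 C=0)
Step 2: fill(B) -> (A=3 B=9 C=0)
Step 3: pour(A -> C) -> (A=0 B=9 C=3)
Step 4: empty(C) -> (A=0 B=9 C=0)
Step 5: pour(B -> A) -> (A=3 B=6 C=0)
Step 6: empty(A) -> (A=0 B=6 C=0)
Step 7: pour(B -> A) -> (A=3 B=3 C=0)
Step 8: pour(A -> C) -> (A=0 B=3 C=3)
Step 9: fill(B) -> (A=0 B=9 C=3)
Step 10: empty(C) -> (A=0 B=9 C=0)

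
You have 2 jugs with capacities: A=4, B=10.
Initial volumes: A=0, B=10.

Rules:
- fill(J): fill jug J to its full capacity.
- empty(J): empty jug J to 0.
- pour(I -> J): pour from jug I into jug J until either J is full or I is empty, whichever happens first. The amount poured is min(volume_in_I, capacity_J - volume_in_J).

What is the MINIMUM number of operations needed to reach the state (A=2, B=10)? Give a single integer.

BFS from (A=0, B=10). One shortest path:
  1. pour(B -> A) -> (A=4 B=6)
  2. empty(A) -> (A=0 B=6)
  3. pour(B -> A) -> (A=4 B=2)
  4. empty(A) -> (A=0 B=2)
  5. pour(B -> A) -> (A=2 B=0)
  6. fill(B) -> (A=2 B=10)
Reached target in 6 moves.

Answer: 6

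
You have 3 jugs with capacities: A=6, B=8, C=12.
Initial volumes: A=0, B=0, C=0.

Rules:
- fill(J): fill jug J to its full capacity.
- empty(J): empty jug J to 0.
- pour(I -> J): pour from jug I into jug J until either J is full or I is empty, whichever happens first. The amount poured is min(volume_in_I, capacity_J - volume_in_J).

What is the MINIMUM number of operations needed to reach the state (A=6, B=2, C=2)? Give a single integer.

Answer: 6

Derivation:
BFS from (A=0, B=0, C=0). One shortest path:
  1. fill(B) -> (A=0 B=8 C=0)
  2. pour(B -> A) -> (A=6 B=2 C=0)
  3. empty(A) -> (A=0 B=2 C=0)
  4. pour(B -> C) -> (A=0 B=0 C=2)
  5. fill(B) -> (A=0 B=8 C=2)
  6. pour(B -> A) -> (A=6 B=2 C=2)
Reached target in 6 moves.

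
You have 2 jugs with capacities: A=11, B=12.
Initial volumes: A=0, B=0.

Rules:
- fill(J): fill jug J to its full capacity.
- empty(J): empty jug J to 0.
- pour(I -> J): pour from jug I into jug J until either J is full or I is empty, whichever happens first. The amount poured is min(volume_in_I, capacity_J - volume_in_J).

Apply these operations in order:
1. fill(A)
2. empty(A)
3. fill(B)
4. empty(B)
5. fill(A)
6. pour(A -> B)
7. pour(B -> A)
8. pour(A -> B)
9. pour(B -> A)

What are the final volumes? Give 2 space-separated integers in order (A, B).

Answer: 11 0

Derivation:
Step 1: fill(A) -> (A=11 B=0)
Step 2: empty(A) -> (A=0 B=0)
Step 3: fill(B) -> (A=0 B=12)
Step 4: empty(B) -> (A=0 B=0)
Step 5: fill(A) -> (A=11 B=0)
Step 6: pour(A -> B) -> (A=0 B=11)
Step 7: pour(B -> A) -> (A=11 B=0)
Step 8: pour(A -> B) -> (A=0 B=11)
Step 9: pour(B -> A) -> (A=11 B=0)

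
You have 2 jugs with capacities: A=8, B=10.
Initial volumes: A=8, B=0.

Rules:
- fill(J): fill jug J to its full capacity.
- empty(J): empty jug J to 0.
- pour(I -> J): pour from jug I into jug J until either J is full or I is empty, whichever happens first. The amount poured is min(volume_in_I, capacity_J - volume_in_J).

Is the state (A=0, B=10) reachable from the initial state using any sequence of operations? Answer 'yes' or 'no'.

Answer: yes

Derivation:
BFS from (A=8, B=0):
  1. empty(A) -> (A=0 B=0)
  2. fill(B) -> (A=0 B=10)
Target reached → yes.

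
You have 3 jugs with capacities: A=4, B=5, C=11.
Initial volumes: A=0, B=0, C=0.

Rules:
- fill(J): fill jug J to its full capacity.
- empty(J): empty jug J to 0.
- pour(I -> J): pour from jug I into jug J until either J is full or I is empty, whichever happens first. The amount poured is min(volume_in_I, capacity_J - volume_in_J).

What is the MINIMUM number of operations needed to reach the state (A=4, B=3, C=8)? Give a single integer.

BFS from (A=0, B=0, C=0). One shortest path:
  1. fill(C) -> (A=0 B=0 C=11)
  2. pour(C -> A) -> (A=4 B=0 C=7)
  3. pour(A -> B) -> (A=0 B=4 C=7)
  4. pour(C -> A) -> (A=4 B=4 C=3)
  5. pour(A -> B) -> (A=3 B=5 C=3)
  6. pour(B -> C) -> (A=3 B=0 C=8)
  7. pour(A -> B) -> (A=0 B=3 C=8)
  8. fill(A) -> (A=4 B=3 C=8)
Reached target in 8 moves.

Answer: 8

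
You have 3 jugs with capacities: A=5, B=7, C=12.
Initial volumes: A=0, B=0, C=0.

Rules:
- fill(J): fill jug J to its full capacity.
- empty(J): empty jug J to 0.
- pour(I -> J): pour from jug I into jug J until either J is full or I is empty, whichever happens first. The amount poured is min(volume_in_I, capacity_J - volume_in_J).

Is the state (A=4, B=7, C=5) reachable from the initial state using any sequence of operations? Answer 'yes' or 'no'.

Answer: yes

Derivation:
BFS from (A=0, B=0, C=0):
  1. fill(B) -> (A=0 B=7 C=0)
  2. pour(B -> A) -> (A=5 B=2 C=0)
  3. empty(A) -> (A=0 B=2 C=0)
  4. pour(B -> A) -> (A=2 B=0 C=0)
  5. fill(B) -> (A=2 B=7 C=0)
  6. pour(B -> A) -> (A=5 B=4 C=0)
  7. pour(A -> C) -> (A=0 B=4 C=5)
  8. pour(B -> A) -> (A=4 B=0 C=5)
  9. fill(B) -> (A=4 B=7 C=5)
Target reached → yes.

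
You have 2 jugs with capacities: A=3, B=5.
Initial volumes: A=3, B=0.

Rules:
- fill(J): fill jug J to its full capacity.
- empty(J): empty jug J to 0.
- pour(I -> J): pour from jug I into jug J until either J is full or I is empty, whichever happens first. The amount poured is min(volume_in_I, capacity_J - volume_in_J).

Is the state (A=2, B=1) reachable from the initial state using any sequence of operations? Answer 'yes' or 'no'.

Answer: no

Derivation:
BFS explored all 16 reachable states.
Reachable set includes: (0,0), (0,1), (0,2), (0,3), (0,4), (0,5), (1,0), (1,5), (2,0), (2,5), (3,0), (3,1) ...
Target (A=2, B=1) not in reachable set → no.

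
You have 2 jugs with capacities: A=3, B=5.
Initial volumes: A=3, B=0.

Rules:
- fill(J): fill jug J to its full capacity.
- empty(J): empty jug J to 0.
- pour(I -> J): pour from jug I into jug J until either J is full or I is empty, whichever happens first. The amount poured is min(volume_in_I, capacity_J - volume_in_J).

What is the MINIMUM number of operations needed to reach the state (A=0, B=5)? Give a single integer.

BFS from (A=3, B=0). One shortest path:
  1. empty(A) -> (A=0 B=0)
  2. fill(B) -> (A=0 B=5)
Reached target in 2 moves.

Answer: 2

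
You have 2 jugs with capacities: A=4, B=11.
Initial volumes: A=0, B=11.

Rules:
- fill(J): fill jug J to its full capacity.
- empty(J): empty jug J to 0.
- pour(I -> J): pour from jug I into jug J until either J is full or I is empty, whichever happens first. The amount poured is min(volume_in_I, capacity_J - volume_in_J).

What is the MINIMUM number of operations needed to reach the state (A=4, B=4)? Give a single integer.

Answer: 4

Derivation:
BFS from (A=0, B=11). One shortest path:
  1. fill(A) -> (A=4 B=11)
  2. empty(B) -> (A=4 B=0)
  3. pour(A -> B) -> (A=0 B=4)
  4. fill(A) -> (A=4 B=4)
Reached target in 4 moves.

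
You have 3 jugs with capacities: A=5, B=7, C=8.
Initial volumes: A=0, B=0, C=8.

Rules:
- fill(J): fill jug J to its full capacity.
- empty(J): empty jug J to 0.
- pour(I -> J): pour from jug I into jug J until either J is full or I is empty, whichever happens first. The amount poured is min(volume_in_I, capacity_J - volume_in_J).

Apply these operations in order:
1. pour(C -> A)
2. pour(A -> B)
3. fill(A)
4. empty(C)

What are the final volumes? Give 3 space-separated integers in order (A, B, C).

Step 1: pour(C -> A) -> (A=5 B=0 C=3)
Step 2: pour(A -> B) -> (A=0 B=5 C=3)
Step 3: fill(A) -> (A=5 B=5 C=3)
Step 4: empty(C) -> (A=5 B=5 C=0)

Answer: 5 5 0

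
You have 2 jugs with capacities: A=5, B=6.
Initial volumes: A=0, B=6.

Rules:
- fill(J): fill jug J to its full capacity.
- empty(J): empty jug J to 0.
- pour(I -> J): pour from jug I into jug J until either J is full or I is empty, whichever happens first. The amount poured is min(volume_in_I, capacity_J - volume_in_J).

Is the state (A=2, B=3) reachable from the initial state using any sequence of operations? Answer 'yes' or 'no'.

BFS explored all 22 reachable states.
Reachable set includes: (0,0), (0,1), (0,2), (0,3), (0,4), (0,5), (0,6), (1,0), (1,6), (2,0), (2,6), (3,0) ...
Target (A=2, B=3) not in reachable set → no.

Answer: no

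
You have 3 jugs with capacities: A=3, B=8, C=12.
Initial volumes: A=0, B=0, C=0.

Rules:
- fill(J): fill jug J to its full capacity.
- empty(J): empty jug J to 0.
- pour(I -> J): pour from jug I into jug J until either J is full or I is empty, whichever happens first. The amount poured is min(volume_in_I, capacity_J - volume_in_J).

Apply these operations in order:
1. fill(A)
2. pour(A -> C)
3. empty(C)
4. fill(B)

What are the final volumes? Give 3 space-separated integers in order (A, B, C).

Answer: 0 8 0

Derivation:
Step 1: fill(A) -> (A=3 B=0 C=0)
Step 2: pour(A -> C) -> (A=0 B=0 C=3)
Step 3: empty(C) -> (A=0 B=0 C=0)
Step 4: fill(B) -> (A=0 B=8 C=0)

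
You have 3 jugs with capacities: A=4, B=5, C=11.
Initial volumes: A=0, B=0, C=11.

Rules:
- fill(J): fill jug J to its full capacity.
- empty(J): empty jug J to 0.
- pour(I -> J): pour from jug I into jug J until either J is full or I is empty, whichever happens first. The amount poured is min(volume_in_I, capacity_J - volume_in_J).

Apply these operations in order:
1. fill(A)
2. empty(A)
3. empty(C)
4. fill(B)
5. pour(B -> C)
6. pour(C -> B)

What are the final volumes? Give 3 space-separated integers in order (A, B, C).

Step 1: fill(A) -> (A=4 B=0 C=11)
Step 2: empty(A) -> (A=0 B=0 C=11)
Step 3: empty(C) -> (A=0 B=0 C=0)
Step 4: fill(B) -> (A=0 B=5 C=0)
Step 5: pour(B -> C) -> (A=0 B=0 C=5)
Step 6: pour(C -> B) -> (A=0 B=5 C=0)

Answer: 0 5 0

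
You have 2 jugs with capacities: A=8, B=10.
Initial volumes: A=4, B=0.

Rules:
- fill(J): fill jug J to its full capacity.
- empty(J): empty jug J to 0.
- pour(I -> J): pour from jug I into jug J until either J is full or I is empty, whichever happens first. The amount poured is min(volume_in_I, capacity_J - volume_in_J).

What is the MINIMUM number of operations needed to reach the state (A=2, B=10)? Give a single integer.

Answer: 3

Derivation:
BFS from (A=4, B=0). One shortest path:
  1. pour(A -> B) -> (A=0 B=4)
  2. fill(A) -> (A=8 B=4)
  3. pour(A -> B) -> (A=2 B=10)
Reached target in 3 moves.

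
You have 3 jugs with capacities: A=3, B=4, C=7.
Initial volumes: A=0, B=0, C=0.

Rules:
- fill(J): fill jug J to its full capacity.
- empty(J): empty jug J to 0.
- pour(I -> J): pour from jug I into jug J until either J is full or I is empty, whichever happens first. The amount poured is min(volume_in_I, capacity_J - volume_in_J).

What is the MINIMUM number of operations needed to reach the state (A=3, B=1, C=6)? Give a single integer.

BFS from (A=0, B=0, C=0). One shortest path:
  1. fill(A) -> (A=3 B=0 C=0)
  2. fill(C) -> (A=3 B=0 C=7)
  3. pour(A -> B) -> (A=0 B=3 C=7)
  4. pour(C -> B) -> (A=0 B=4 C=6)
  5. pour(B -> A) -> (A=3 B=1 C=6)
Reached target in 5 moves.

Answer: 5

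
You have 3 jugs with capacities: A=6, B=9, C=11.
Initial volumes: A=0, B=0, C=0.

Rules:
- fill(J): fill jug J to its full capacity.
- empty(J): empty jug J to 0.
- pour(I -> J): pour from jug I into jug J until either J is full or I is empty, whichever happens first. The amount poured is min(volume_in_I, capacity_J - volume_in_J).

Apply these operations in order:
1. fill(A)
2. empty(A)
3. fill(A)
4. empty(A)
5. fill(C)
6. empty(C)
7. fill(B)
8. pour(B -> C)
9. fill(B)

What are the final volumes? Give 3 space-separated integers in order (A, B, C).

Answer: 0 9 9

Derivation:
Step 1: fill(A) -> (A=6 B=0 C=0)
Step 2: empty(A) -> (A=0 B=0 C=0)
Step 3: fill(A) -> (A=6 B=0 C=0)
Step 4: empty(A) -> (A=0 B=0 C=0)
Step 5: fill(C) -> (A=0 B=0 C=11)
Step 6: empty(C) -> (A=0 B=0 C=0)
Step 7: fill(B) -> (A=0 B=9 C=0)
Step 8: pour(B -> C) -> (A=0 B=0 C=9)
Step 9: fill(B) -> (A=0 B=9 C=9)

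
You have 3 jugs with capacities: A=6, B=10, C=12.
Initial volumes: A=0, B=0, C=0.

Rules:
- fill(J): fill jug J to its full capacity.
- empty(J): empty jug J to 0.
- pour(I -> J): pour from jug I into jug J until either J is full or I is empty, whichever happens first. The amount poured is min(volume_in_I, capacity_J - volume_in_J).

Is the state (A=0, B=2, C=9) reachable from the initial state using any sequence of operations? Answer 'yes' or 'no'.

BFS explored all 128 reachable states.
Reachable set includes: (0,0,0), (0,0,2), (0,0,4), (0,0,6), (0,0,8), (0,0,10), (0,0,12), (0,2,0), (0,2,2), (0,2,4), (0,2,6), (0,2,8) ...
Target (A=0, B=2, C=9) not in reachable set → no.

Answer: no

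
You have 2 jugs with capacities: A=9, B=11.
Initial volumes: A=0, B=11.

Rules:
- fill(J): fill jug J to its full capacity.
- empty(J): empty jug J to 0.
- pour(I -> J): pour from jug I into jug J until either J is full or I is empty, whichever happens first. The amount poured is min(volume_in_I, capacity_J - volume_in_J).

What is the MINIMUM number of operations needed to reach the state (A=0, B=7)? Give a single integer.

BFS from (A=0, B=11). One shortest path:
  1. fill(A) -> (A=9 B=11)
  2. empty(B) -> (A=9 B=0)
  3. pour(A -> B) -> (A=0 B=9)
  4. fill(A) -> (A=9 B=9)
  5. pour(A -> B) -> (A=7 B=11)
  6. empty(B) -> (A=7 B=0)
  7. pour(A -> B) -> (A=0 B=7)
Reached target in 7 moves.

Answer: 7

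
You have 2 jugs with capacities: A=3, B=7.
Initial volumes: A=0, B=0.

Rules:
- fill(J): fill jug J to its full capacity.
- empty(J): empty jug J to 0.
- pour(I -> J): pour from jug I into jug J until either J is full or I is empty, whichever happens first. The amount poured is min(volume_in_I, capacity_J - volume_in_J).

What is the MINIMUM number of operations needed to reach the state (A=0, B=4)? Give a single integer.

Answer: 3

Derivation:
BFS from (A=0, B=0). One shortest path:
  1. fill(B) -> (A=0 B=7)
  2. pour(B -> A) -> (A=3 B=4)
  3. empty(A) -> (A=0 B=4)
Reached target in 3 moves.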